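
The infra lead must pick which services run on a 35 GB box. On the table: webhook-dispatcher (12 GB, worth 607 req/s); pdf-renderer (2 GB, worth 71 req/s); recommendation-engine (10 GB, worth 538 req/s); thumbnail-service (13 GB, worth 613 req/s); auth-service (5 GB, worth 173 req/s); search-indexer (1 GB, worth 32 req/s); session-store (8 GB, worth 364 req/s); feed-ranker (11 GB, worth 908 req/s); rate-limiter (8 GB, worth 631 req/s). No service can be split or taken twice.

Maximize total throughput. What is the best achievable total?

2282

Ranking by ratio (throughput/GB): feed-ranker 82.55, rate-limiter 78.88, recommendation-engine 53.80, webhook-dispatcher 50.58.
Greedy by ratio would take pdf-renderer + recommendation-engine + search-indexer + feed-ranker + rate-limiter: 32 GB used, total 2180.
The 2 GB tied up in pdf-renderer is better spent on auth-service — total rises to 2282 (35 GB).
Runner-up pdf-renderer + thumbnail-service + search-indexer + feed-ranker + rate-limiter tops out at 2255.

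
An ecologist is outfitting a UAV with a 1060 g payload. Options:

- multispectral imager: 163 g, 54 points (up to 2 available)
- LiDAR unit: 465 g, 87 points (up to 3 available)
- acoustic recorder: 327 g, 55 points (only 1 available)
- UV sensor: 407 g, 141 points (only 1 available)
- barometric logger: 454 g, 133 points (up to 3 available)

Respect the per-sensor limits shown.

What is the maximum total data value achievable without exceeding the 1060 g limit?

Greedy by ratio would take 2×multispectral imager + acoustic recorder + UV sensor: 1060 g used, total 304.
Dropping multispectral imager and acoustic recorder frees 490 g; slotting in barometric logger (454 g) lifts the total to 328 at 1024 g.
Nothing else within 1060 g beats 328.

328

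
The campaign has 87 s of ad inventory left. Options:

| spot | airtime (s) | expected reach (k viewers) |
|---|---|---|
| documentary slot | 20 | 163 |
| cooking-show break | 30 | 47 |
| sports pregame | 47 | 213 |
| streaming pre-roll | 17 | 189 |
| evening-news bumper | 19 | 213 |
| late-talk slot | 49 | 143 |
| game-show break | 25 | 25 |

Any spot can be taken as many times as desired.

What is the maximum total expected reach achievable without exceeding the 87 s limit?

A density-first pass picks 4×evening-news bumper — 852 at 76 s.
Dropping 3×evening-news bumper frees 57 s; slotting in 4×streaming pre-roll (68 s) lifts the total to 969 at 87 s.
No other feasible combination exceeds 969.

969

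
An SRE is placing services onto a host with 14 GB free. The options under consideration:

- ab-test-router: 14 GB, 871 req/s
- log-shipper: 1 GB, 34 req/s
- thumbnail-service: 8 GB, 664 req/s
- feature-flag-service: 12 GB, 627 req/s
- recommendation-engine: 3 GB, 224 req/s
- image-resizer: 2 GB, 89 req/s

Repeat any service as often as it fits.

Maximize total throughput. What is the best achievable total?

Density check — thumbnail-service 83.00, recommendation-engine 74.67, ab-test-router 62.21 are the best per GB.
The ratio ordering already packs tightly: thumbnail-service + 2×recommendation-engine, 14 GB, 1112.

1112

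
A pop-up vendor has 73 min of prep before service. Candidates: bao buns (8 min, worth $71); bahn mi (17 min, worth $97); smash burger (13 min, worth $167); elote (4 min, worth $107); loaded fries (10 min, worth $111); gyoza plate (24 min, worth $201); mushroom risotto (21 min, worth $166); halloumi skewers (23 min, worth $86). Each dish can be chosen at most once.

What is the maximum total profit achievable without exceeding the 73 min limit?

Ranking by ratio (profit/min): elote 26.75, smash burger 12.85, loaded fries 11.10, bao buns 8.88.
Greedy by ratio would take bao buns + smash burger + elote + loaded fries + gyoza plate: 59 min used, total 657.
The 8 min tied up in bao buns is better spent on mushroom risotto — total rises to 752 (72 min).
The closest alternative, bao buns + bahn mi + smash burger + elote + loaded fries + mushroom risotto, reaches only 719.

752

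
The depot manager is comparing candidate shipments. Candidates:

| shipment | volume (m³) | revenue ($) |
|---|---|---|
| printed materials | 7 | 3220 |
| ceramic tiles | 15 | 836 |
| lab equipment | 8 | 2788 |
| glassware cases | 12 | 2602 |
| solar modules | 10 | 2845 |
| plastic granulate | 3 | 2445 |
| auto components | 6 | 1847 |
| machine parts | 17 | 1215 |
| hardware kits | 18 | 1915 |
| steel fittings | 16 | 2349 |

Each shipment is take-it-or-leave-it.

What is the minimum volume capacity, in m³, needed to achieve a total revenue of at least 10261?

24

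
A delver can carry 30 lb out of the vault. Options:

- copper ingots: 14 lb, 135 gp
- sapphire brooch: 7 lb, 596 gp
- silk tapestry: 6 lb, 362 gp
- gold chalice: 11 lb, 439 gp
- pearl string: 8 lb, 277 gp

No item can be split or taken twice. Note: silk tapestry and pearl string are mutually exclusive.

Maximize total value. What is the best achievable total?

1397

Best packing: sapphire brooch + silk tapestry + gold chalice — 24 lb, 1397 total.
The closest alternative, sapphire brooch + gold chalice + pearl string, reaches only 1312.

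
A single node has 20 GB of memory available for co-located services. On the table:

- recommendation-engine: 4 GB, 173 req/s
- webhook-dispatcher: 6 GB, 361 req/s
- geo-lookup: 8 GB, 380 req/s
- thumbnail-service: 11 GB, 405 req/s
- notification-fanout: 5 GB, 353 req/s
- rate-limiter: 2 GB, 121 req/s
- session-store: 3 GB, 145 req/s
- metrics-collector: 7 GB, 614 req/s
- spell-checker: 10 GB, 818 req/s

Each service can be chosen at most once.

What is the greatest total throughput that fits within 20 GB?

A density-first pass picks rate-limiter + metrics-collector + spell-checker — 1553 at 19 GB.
The 2 GB tied up in rate-limiter is better spent on session-store — total rises to 1577 (20 GB).

1577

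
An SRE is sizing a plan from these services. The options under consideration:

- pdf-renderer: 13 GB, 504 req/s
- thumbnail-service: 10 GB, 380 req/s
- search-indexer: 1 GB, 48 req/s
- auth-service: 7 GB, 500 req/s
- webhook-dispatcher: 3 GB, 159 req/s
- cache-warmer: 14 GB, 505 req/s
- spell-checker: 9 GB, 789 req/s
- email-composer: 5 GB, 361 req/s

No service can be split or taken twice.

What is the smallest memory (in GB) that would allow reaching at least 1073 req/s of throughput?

Need the lightest bundle worth ≥ 1073.
spell-checker + email-composer reaches 1150 using 14 GB.
Any bundle with less than 14 GB falls short of 1073.

14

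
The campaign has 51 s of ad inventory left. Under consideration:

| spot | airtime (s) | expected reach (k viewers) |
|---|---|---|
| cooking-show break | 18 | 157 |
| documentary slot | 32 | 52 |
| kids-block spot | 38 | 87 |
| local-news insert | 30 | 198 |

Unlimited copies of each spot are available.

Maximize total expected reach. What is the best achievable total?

355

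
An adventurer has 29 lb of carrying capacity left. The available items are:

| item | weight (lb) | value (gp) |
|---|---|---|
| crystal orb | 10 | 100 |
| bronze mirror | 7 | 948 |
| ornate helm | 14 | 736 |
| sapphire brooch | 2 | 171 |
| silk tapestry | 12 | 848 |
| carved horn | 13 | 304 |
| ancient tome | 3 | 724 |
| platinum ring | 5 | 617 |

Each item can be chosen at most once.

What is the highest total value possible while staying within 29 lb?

3308

Taking bronze mirror + sapphire brooch + silk tapestry + ancient tome + platinum ring: 29 lb used, 3308 in value.
Runner-up bronze mirror + silk tapestry + ancient tome + platinum ring tops out at 3137.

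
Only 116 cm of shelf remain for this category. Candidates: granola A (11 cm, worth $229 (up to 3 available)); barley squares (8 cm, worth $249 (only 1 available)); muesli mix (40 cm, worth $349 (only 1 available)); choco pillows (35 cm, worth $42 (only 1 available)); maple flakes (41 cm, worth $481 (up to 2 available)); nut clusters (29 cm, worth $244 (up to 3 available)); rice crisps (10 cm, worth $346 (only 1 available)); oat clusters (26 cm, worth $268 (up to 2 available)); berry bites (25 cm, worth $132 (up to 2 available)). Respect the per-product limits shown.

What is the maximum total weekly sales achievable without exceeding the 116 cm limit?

The ratio heuristic lands on 3×granola A + barley squares + maple flakes + rice crisps (1763) but leaves 24 cm idle.
Dropping maple flakes frees 41 cm; slotting in 2×oat clusters (52 cm) lifts the total to 1818 at 103 cm.
Every other selection either busts 116 cm or exceeds an availability limit or fails to beat 1818.

1818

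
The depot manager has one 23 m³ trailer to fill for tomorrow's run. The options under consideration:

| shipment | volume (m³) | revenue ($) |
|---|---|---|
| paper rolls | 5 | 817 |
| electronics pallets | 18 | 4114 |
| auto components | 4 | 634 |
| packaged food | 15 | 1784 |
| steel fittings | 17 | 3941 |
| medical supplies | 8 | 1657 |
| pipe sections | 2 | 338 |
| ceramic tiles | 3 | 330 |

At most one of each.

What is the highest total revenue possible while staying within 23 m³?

4931

By revenue per m³: steel fittings 231.82, electronics pallets 228.56, medical supplies 207.12, pipe sections 169.00 lead.
Greedy by ratio would take auto components + steel fittings + pipe sections: 23 m³ used, total 4913.
But paper rolls + electronics pallets fits in 23 m³ and reaches 4931.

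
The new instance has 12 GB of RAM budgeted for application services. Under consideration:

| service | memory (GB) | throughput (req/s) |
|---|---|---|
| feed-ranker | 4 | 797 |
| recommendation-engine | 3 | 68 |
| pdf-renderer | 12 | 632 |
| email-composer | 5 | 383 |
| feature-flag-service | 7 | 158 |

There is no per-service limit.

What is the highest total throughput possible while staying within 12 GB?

2391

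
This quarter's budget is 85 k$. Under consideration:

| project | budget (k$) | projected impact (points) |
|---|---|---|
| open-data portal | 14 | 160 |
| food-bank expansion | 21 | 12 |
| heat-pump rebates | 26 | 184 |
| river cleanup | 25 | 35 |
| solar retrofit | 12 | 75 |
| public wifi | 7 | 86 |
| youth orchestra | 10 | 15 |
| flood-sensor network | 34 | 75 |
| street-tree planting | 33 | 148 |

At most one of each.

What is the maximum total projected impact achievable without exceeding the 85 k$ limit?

578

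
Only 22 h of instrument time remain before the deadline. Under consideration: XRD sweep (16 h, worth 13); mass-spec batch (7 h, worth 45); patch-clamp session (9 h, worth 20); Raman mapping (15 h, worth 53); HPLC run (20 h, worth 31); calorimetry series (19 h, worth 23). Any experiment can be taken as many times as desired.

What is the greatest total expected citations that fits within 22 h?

135

Density check — mass-spec batch 6.43, Raman mapping 3.53, patch-clamp session 2.22, HPLC run 1.55 are the best per h.
Best packing: 3×mass-spec batch — 21 h, 135 total.
The spare 1 h is too small for any remaining experiment, and no exchange beats 135.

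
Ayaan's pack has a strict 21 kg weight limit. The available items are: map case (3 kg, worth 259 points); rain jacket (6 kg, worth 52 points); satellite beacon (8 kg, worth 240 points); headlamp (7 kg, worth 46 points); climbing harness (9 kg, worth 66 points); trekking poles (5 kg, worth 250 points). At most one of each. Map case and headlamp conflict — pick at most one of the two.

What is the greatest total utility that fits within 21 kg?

749

The ratio ordering already packs tightly: map case + satellite beacon + trekking poles, 16 kg, 749.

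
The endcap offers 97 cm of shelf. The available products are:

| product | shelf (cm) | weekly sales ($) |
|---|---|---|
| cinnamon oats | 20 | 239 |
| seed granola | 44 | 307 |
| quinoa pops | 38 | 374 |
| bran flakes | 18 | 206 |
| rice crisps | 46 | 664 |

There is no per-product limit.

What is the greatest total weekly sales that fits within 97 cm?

Taking 2×rice crisps: 92 cm used, 1328 in weekly sales.
That's the maximum — no swap from here does better than 1328.

1328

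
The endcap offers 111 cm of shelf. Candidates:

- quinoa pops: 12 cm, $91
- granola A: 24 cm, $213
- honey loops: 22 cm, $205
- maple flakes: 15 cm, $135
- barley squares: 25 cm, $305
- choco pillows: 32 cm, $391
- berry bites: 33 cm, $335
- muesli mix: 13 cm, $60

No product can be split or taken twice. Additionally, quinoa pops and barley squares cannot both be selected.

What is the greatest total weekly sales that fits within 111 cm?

1166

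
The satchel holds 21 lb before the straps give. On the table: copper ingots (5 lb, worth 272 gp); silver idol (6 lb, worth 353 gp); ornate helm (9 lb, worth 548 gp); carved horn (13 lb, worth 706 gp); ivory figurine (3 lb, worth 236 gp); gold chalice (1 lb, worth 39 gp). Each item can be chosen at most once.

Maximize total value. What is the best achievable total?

1214

Greedy by ratio would take silver idol + ornate helm + ivory figurine + gold chalice: 19 lb used, total 1176.
A better packing is copper ingots + carved horn + ivory figurine: 21 lb, total 1214.
Runner-up copper ingots + silver idol + ornate helm + gold chalice tops out at 1212.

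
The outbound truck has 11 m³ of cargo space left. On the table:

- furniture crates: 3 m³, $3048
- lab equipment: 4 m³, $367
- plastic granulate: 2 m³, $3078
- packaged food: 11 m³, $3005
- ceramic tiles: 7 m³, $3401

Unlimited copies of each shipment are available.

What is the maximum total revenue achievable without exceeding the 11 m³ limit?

The ratio ordering already packs tightly: 5×plastic granulate, 10 m³, 15390.

15390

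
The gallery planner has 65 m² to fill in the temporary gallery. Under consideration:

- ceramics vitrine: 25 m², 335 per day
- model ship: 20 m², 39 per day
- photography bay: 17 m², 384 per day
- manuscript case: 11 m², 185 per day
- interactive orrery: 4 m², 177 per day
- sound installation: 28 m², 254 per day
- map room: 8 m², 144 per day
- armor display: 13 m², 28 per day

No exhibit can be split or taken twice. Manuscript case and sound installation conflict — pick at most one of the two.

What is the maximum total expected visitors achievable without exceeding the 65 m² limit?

The ratio ordering already packs tightly: ceramics vitrine + photography bay + manuscript case + interactive orrery + map room, 65 m², 1225.
No other feasible combination exceeds 1225.

1225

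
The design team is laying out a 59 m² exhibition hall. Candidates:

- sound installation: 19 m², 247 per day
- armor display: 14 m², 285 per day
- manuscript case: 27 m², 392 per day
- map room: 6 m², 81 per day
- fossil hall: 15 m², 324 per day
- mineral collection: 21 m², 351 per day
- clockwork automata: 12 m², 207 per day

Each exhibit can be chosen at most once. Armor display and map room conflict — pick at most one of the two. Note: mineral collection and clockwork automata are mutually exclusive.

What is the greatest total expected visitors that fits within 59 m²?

1001

Best packing: armor display + manuscript case + fossil hall — 56 m², 1001 total.
Nothing else feasible within 59 m² beats 1001.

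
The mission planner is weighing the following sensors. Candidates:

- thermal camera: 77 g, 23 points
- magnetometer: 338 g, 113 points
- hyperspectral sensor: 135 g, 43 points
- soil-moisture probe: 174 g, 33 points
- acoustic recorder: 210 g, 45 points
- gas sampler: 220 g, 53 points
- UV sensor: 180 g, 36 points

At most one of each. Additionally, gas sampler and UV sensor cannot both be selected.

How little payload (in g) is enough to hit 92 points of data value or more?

338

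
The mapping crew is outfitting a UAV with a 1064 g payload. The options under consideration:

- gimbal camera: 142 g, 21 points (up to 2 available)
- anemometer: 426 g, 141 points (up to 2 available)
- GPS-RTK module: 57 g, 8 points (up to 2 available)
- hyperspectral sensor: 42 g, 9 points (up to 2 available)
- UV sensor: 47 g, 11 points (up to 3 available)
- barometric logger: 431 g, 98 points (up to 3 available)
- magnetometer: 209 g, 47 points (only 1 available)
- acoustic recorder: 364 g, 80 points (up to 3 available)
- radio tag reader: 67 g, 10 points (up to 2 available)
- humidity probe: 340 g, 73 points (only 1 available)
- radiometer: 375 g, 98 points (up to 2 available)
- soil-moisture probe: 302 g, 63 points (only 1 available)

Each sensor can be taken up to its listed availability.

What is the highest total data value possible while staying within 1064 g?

A density-first pass picks 2×anemometer + hyperspectral sensor + 3×UV sensor — 324 at 1035 g.
Replace hyperspectral sensor and 3×UV sensor with magnetometer: the trade gains 5 net, giving 329 at 1061 g.
The spare 3 g is too small for any remaining sensor, and no exchange beats 329.

329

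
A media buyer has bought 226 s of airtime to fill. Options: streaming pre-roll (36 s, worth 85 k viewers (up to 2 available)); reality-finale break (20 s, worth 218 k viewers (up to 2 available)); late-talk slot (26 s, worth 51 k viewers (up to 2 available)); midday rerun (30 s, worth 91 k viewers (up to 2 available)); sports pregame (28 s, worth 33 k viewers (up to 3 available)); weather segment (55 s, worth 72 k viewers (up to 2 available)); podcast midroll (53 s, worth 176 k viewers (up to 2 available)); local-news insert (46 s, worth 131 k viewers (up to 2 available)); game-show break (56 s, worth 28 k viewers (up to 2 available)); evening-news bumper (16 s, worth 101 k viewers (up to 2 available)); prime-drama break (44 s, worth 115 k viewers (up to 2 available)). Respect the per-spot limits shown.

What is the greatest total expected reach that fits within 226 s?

The ratio heuristic lands on 2×reality-finale break + midday rerun + 2×podcast midroll + 2×evening-news bumper (1081) but leaves 18 s idle.
The 30 s tied up in midday rerun is better spent on local-news insert — total rises to 1121 (224 s).
Nothing else within 226 s beats 1121.

1121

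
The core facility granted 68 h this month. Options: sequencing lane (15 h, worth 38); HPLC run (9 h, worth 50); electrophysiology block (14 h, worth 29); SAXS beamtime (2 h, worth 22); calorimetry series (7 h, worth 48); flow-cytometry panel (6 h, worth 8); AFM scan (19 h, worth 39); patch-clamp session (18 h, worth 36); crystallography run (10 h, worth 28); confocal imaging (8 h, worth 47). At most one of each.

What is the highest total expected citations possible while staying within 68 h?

262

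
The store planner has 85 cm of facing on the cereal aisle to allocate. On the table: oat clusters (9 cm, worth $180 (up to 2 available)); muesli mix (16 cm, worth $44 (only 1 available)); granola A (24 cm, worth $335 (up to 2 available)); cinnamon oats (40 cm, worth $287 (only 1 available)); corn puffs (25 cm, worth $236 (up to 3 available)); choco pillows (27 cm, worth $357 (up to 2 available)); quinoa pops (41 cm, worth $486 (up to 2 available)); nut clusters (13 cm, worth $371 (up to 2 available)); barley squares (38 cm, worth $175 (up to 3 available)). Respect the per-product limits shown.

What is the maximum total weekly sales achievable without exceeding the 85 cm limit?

The ratio heuristic lands on 2×oat clusters + muesli mix + granola A + 2×nut clusters (1481) but leaves 1 cm idle.
Replace oat clusters and muesli mix with granola A: the trade gains 111 net, giving 1592 at 83 cm.

1592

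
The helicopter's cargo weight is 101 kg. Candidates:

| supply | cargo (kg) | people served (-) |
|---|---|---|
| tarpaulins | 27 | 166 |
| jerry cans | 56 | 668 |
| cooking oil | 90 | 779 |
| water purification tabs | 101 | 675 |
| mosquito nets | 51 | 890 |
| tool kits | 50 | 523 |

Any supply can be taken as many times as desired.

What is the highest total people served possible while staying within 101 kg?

The ratio ordering already packs tightly: mosquito nets + tool kits, 101 kg, 1413.
No other feasible combination exceeds 1413.

1413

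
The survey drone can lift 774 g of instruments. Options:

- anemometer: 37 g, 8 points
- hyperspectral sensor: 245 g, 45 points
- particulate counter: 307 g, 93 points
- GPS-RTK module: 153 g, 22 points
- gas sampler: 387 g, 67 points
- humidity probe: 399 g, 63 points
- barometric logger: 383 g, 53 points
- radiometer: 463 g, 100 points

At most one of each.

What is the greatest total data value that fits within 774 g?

By data value per g: particulate counter 0.30, anemometer 0.22, radiometer 0.22, hyperspectral sensor 0.18 lead.
The ratio heuristic lands on anemometer + hyperspectral sensor + particulate counter + GPS-RTK module (168) but leaves 32 g idle.
Replace anemometer and hyperspectral sensor and GPS-RTK module with radiometer: the trade gains 25 net, giving 193 at 770 g.
Next best is anemometer + hyperspectral sensor + particulate counter + GPS-RTK module at 168 (742 g) — short by 25.

193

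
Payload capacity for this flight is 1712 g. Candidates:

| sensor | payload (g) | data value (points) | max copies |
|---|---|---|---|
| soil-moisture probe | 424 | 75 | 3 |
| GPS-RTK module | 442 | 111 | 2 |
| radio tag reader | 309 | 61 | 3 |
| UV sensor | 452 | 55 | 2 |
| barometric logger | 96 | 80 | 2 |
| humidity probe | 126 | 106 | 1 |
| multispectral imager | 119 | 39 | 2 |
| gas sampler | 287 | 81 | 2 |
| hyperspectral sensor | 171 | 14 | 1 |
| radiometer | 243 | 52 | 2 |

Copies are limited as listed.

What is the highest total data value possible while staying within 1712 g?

630

The ratio heuristic lands on GPS-RTK module + 2×barometric logger + humidity probe + 2×multispectral imager + 2×gas sampler (617) but leaves 140 g idle.
Dropping multispectral imager frees 119 g; slotting in radiometer (243 g) lifts the total to 630 at 1696 g.
Every other selection either busts 1712 g or exceeds an availability limit or fails to beat 630.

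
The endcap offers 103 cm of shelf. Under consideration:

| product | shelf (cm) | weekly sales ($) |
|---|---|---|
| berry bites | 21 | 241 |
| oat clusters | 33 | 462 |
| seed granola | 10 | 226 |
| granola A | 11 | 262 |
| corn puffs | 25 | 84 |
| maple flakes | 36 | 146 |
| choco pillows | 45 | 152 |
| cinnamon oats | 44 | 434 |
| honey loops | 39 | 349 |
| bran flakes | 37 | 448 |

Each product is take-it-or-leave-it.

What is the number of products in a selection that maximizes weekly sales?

Best achievable weekly sales is 1413.
For example berry bites + oat clusters + granola A + bran flakes achieves it, using 102 cm.
All optima have 4 products.

4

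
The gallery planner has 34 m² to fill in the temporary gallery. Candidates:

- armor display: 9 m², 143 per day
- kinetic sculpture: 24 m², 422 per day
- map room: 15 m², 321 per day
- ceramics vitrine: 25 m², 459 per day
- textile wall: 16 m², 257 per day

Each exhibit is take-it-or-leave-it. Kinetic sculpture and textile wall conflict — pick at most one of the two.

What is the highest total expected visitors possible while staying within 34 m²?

602

Density check — map room 21.40, ceramics vitrine 18.36, kinetic sculpture 17.58 are the best per m².
Filling by ratio: map room + textile wall for 578, with 3 m² left unused.
The 31 m² tied up in map room and textile wall is better spent on armor display + ceramics vitrine — total rises to 602 (34 m²).
Next best is map room + textile wall at 578 (31 m²) — short by 24.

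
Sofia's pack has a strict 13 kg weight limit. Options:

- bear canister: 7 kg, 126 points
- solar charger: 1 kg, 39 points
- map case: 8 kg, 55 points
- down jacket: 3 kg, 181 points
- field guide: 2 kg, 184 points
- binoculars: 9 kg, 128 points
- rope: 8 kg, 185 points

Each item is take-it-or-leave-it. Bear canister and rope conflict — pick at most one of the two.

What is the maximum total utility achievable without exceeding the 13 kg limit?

550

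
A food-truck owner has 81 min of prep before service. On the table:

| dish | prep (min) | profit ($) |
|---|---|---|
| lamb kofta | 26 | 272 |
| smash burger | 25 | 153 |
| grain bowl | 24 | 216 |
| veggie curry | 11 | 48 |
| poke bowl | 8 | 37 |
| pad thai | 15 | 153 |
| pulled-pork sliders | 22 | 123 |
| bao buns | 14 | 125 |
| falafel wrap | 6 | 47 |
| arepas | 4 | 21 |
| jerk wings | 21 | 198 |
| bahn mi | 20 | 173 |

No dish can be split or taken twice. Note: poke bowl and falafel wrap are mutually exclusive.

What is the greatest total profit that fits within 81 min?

770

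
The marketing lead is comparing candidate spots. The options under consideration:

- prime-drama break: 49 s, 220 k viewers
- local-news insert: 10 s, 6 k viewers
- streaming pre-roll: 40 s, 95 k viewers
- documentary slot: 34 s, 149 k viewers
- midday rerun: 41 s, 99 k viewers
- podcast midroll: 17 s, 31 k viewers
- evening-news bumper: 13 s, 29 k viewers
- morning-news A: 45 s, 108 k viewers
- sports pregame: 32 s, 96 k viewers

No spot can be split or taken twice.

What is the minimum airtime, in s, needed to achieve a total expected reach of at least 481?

128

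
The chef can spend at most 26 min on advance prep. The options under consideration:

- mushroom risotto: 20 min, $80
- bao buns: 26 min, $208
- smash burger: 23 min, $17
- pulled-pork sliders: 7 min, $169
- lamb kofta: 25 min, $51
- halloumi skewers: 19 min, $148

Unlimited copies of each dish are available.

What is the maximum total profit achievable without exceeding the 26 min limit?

507

The ratio ordering already packs tightly: 3×pulled-pork sliders, 21 min, 507.
The spare 5 min is too small for any remaining dish, and no exchange beats 507.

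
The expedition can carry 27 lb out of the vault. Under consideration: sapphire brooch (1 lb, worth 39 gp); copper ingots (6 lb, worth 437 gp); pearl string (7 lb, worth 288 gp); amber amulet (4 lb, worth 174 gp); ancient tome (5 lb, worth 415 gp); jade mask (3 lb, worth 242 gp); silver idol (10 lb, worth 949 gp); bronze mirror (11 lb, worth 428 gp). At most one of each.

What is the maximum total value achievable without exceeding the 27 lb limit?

The ratio ordering already packs tightly: sapphire brooch + copper ingots + ancient tome + jade mask + silver idol, 25 lb, 2082.

2082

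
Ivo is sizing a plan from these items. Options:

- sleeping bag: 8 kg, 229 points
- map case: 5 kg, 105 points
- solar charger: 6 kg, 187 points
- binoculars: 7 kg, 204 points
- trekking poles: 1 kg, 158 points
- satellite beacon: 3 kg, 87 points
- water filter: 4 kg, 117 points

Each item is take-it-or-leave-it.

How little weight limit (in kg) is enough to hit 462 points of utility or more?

11

Look for the lowest-weight combination reaching 462.
solar charger + trekking poles + water filter reaches 462 using 11 kg.
Any bundle with less than 11 kg falls short of 462.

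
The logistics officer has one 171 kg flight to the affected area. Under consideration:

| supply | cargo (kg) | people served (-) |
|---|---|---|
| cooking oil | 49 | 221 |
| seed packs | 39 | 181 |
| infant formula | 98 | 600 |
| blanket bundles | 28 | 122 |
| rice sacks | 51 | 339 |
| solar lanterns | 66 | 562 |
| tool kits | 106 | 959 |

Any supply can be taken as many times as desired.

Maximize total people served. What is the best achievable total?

1305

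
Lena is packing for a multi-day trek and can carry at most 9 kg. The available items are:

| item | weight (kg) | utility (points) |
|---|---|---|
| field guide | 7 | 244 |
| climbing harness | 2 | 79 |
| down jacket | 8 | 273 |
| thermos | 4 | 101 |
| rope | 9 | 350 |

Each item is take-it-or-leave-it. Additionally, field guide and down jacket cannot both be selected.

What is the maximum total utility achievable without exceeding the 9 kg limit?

350

Taking the top-ratio items first gives field guide + climbing harness for 323 (9 kg).
Replace field guide and climbing harness with rope: the trade gains 27 net, giving 350 at 9 kg.
Nothing else feasible within 9 kg beats 350.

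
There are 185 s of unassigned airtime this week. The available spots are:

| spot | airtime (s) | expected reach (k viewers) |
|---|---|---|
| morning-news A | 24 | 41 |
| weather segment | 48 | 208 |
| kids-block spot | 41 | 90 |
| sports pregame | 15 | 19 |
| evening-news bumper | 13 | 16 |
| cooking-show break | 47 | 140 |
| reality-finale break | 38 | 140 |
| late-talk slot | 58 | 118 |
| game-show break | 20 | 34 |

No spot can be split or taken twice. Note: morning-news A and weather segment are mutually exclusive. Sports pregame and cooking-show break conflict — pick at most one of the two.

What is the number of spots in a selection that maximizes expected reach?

4

Optimal total is 578.
One optimal bundle: weather segment + kids-block spot + cooking-show break + reality-finale break (174 s).
All optima have 4 spots.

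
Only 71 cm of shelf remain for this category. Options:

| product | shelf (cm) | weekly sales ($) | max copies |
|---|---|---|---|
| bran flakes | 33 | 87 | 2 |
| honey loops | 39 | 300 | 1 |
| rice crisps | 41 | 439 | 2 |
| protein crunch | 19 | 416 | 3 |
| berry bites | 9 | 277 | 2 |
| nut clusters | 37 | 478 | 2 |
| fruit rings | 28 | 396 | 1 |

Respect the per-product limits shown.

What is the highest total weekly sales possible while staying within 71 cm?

A density-first pass picks 2×protein crunch + 2×berry bites — 1386 at 56 cm.
Replace berry bites with protein crunch: the trade gains 139 net, giving 1525 at 66 cm.
The spare 5 cm is too small for any remaining product, and no exchange beats 1525.

1525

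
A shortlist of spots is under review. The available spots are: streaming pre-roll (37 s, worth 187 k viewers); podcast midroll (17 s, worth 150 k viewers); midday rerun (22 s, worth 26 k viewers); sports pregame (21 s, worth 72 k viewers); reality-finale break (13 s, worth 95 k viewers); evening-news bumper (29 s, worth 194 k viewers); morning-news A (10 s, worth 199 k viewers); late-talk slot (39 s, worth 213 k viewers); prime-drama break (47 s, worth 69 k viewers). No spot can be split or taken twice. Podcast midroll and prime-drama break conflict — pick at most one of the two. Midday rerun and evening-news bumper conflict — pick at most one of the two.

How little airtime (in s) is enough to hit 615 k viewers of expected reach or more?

Minimise s subject to total expected reach ≥ 615.
podcast midroll + reality-finale break + evening-news bumper + morning-news A: 638 expected reach at 69 s.
Any bundle with less than 69 s falls short of 615.

69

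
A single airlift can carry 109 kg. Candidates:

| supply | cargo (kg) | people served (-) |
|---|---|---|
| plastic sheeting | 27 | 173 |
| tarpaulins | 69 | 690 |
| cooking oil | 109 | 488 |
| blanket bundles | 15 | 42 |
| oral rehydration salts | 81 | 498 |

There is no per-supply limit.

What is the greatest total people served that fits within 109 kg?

863

Best packing: plastic sheeting + tarpaulins — 96 kg, 863 total.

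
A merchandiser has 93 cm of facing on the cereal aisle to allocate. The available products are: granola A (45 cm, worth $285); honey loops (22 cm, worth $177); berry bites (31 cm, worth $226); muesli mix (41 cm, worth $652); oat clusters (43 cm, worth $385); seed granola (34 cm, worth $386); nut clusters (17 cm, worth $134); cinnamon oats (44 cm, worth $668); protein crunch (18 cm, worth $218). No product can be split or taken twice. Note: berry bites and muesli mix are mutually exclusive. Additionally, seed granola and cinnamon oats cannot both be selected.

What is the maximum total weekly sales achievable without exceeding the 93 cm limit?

1320

Density check — muesli mix 15.90, cinnamon oats 15.18, protein crunch 12.11, seed granola 11.35 are the best per cm.
Taking muesli mix + cinnamon oats: 85 cm used, 1320 in weekly sales.
The closest alternative, muesli mix + seed granola + protein crunch, reaches only 1256.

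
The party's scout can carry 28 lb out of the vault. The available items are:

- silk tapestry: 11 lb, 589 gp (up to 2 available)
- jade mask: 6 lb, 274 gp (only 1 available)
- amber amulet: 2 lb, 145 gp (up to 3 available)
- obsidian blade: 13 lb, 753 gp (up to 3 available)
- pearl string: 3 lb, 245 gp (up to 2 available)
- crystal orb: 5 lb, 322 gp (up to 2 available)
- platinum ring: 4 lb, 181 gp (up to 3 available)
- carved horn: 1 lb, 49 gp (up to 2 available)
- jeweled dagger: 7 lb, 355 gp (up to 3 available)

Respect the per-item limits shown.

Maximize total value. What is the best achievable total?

1855

Ranking by ratio (value/lb): pearl string 81.67, amber amulet 72.50, crystal orb 64.40, obsidian blade 57.92.
A density-first pass picks 3×amber amulet + 2×pearl string + 2×crystal orb + platinum ring + 2×carved horn — 1848 at 28 lb.
But 2×amber amulet + obsidian blade + 2×pearl string + crystal orb fits in 28 lb and reaches 1855.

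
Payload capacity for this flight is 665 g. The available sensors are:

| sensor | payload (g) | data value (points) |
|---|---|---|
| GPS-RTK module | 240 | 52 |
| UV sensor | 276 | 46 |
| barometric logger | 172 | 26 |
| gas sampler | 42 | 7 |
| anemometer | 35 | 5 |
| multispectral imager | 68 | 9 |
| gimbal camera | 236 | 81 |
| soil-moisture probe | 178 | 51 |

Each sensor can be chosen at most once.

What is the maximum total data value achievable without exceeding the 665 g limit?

Density check — gimbal camera 0.34, soil-moisture probe 0.29, GPS-RTK module 0.22 are the best per g.
Best packing: GPS-RTK module + gimbal camera + soil-moisture probe — 654 g, 184 total.
Next best is barometric logger + gas sampler + anemometer + gimbal camera + soil-moisture probe at 170 (663 g) — short by 14.

184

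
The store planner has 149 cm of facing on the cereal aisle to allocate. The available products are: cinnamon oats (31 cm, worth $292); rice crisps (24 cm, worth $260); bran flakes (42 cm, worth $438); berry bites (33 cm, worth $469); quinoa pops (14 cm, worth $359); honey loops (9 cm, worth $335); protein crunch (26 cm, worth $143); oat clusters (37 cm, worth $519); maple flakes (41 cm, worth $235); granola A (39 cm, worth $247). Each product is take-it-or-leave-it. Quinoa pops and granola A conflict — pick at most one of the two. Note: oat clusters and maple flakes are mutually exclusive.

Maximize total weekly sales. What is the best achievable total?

2234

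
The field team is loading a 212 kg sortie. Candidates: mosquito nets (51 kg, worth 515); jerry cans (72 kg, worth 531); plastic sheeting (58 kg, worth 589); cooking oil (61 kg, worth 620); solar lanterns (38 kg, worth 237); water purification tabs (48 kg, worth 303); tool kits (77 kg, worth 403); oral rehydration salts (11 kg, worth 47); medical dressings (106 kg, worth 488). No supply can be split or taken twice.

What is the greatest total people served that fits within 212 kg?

1961

Best packing: mosquito nets + plastic sheeting + cooking oil + solar lanterns — 208 kg, 1961 total.
That's the maximum — no swap from here does better than 1961.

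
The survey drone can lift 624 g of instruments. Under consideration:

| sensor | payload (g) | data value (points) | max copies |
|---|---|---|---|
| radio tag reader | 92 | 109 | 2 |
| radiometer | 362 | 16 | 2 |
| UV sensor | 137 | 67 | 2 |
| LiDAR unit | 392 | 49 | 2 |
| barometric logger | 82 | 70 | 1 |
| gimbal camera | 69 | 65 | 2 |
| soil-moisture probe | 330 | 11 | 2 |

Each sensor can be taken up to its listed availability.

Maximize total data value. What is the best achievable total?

487

Ranking by ratio (data value/g): radio tag reader 1.18, gimbal camera 0.94, barometric logger 0.85.
Taking the top-ratio sensors first gives 2×radio tag reader + UV sensor + barometric logger + 2×gimbal camera for 485 (541 g).
Dropping gimbal camera frees 69 g; slotting in UV sensor (137 g) lifts the total to 487 at 609 g.
No other feasible combination exceeds 487.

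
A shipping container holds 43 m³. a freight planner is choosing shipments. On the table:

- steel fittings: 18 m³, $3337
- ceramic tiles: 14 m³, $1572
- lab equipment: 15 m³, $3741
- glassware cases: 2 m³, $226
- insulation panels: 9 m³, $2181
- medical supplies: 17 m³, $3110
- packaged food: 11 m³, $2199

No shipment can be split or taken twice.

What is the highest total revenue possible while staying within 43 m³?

The ratio heuristic lands on lab equipment + glassware cases + insulation panels + packaged food (8347) but leaves 6 m³ idle.
Dropping glassware cases and packaged food frees 13 m³; slotting in steel fittings (18 m³) lifts the total to 9259 at 42 m³.

9259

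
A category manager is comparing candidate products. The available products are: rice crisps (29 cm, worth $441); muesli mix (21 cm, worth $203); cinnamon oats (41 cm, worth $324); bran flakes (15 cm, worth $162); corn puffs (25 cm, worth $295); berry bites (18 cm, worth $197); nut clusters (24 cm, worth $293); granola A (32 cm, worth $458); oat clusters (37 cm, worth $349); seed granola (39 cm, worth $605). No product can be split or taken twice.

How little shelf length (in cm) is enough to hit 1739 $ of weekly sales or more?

124

Need the lightest bundle worth ≥ 1739.
Taking rice crisps + nut clusters + granola A + seed granola gives 1797 (≥ 1739) for 124 cm.
No combination under 124 cm hits 1739.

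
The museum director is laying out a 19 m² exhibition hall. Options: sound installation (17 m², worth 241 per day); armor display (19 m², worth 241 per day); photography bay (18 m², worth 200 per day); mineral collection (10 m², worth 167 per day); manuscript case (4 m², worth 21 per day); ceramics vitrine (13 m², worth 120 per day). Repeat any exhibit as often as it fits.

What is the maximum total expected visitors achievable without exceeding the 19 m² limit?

241

Greedy by ratio would take mineral collection + 2×manuscript case: 18 m² used, total 209.
The 18 m² tied up in mineral collection and 2×manuscript case is better spent on sound installation — total rises to 241 (17 m²).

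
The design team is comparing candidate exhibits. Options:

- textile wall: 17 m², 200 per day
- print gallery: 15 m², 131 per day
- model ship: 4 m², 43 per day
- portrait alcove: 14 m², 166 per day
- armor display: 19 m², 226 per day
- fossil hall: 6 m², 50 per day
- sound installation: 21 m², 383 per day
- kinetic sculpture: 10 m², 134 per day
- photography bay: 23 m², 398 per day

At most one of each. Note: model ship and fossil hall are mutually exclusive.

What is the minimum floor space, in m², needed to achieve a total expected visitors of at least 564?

37

Minimise m² subject to total expected visitors ≥ 564.
Taking fossil hall + sound installation + kinetic sculpture gives 567 (≥ 564) for 37 m².
Below 37 m² the best achievable stays under 564.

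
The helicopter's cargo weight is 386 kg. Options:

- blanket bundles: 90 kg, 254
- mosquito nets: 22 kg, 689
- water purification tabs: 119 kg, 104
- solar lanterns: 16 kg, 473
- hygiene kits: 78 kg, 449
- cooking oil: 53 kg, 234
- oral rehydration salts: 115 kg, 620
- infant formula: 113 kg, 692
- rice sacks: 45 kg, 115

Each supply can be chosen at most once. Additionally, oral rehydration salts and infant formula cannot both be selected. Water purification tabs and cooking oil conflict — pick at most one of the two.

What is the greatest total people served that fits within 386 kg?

Best packing: blanket bundles + mosquito nets + solar lanterns + hygiene kits + cooking oil + infant formula — 372 kg, 2791 total.
Runner-up blanket bundles + mosquito nets + solar lanterns + hygiene kits + cooking oil + oral rehydration salts tops out at 2719.

2791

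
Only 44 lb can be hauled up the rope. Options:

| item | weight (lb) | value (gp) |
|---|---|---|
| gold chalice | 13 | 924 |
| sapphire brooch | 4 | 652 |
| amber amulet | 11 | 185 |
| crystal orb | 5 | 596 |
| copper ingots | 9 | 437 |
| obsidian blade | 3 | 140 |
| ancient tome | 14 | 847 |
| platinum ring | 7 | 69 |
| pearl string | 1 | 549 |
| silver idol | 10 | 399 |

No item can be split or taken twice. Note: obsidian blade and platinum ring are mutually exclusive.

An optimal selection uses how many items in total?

6

The maximum value within 44 lb is 3708.
One optimal bundle: gold chalice + sapphire brooch + crystal orb + obsidian blade + ancient tome + pearl string (40 lb).
Any selection reaching 3708 contains exactly 6 items.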